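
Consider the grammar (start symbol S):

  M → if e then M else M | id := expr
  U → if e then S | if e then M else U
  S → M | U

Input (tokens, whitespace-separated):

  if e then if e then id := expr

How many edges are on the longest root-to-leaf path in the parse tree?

[S [U if e then [S [U if e then [S [M id := expr]]]]]]

6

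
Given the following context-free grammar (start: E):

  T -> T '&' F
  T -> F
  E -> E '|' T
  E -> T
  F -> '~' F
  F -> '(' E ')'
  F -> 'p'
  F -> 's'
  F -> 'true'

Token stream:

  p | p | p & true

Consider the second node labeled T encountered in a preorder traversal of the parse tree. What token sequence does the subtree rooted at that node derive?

[E [E [E [T [F p]]] | [T [F p]]] | [T [T [F p]] & [F true]]]

p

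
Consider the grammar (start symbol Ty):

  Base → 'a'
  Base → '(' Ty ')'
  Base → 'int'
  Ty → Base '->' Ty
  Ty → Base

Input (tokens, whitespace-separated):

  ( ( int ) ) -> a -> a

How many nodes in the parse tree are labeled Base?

[Ty [Base ( [Ty [Base ( [Ty [Base int]] )]] )] -> [Ty [Base a] -> [Ty [Base a]]]]

5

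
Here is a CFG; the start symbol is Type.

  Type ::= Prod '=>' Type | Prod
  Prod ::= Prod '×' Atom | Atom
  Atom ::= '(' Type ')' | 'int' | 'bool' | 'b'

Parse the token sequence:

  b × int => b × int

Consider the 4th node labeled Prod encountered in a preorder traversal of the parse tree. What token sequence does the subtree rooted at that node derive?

[Type [Prod [Prod [Atom b]] × [Atom int]] => [Type [Prod [Prod [Atom b]] × [Atom int]]]]

b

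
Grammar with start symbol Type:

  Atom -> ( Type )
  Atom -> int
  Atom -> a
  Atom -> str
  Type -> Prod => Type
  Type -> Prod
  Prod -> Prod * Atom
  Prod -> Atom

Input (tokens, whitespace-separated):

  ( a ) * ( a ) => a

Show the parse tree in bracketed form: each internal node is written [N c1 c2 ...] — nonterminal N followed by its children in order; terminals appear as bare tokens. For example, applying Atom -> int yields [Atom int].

[Type [Prod [Prod [Atom ( [Type [Prod [Atom a]]] )]] * [Atom ( [Type [Prod [Atom a]]] )]] => [Type [Prod [Atom a]]]]

Type
Prod => Type
Prod * Atom => Type
Atom * Atom => Type
( Type ) * Atom => Type
( Prod ) * Atom => Type
( Atom ) * Atom => Type
( a ) * Atom => Type
( a ) * ( Type ) => Type
( a ) * ( Prod ) => Type
( a ) * ( Atom ) => Type
( a ) * ( a ) => Type
( a ) * ( a ) => Prod
( a ) * ( a ) => Atom
( a ) * ( a ) => a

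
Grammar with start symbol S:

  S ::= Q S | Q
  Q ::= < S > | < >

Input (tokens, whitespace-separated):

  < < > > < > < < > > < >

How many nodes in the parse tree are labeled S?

[S [Q < [S [Q < >]] >] [S [Q < >] [S [Q < [S [Q < >]] >] [S [Q < >]]]]]

6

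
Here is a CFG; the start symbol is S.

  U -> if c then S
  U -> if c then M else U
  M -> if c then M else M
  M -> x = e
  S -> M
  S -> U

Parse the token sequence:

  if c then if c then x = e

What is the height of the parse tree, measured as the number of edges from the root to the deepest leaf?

6

[S [U if c then [S [U if c then [S [M x = e]]]]]]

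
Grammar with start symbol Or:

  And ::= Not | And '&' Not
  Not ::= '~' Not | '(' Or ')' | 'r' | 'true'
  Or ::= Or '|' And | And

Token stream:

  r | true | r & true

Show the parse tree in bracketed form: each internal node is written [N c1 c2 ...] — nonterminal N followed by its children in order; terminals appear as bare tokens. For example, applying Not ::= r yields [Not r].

[Or [Or [Or [And [Not r]]] | [And [Not true]]] | [And [And [Not r]] & [Not true]]]

Or
Or | And
Or | And | And
And | And | And
Not | And | And
r | And | And
r | Not | And
r | true | And
r | true | And & Not
r | true | Not & Not
r | true | r & Not
r | true | r & true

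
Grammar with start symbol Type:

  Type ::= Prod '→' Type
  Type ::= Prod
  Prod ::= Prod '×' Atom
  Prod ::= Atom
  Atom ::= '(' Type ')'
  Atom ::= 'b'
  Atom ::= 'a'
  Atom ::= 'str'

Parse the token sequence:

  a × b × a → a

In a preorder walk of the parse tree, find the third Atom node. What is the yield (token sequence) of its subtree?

[Type [Prod [Prod [Prod [Atom a]] × [Atom b]] × [Atom a]] → [Type [Prod [Atom a]]]]

a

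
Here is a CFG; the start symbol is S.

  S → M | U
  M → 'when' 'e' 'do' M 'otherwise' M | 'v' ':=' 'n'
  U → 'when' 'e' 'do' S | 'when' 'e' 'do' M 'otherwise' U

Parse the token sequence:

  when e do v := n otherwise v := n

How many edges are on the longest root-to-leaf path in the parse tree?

[S [M when e do [M v := n] otherwise [M v := n]]]

3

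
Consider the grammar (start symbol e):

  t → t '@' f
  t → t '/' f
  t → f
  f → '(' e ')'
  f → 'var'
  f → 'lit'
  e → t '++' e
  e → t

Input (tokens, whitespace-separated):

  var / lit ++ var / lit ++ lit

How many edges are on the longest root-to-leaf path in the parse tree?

[e [t [t [f var]] / [f lit]] ++ [e [t [t [f var]] / [f lit]] ++ [e [t [f lit]]]]]

5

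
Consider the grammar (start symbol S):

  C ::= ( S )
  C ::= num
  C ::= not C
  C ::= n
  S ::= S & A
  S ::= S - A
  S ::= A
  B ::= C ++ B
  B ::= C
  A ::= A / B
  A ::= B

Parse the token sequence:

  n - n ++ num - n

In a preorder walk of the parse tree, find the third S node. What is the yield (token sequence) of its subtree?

n

[S [S [S [A [B [C n]]]] - [A [B [C n] ++ [B [C num]]]]] - [A [B [C n]]]]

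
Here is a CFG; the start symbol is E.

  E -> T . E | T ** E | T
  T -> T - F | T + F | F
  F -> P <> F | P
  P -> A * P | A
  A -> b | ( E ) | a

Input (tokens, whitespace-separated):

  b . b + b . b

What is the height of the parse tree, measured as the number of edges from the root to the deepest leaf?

[E [T [F [P [A b]]]] . [E [T [T [F [P [A b]]]] + [F [P [A b]]]] . [E [T [F [P [A b]]]]]]]

7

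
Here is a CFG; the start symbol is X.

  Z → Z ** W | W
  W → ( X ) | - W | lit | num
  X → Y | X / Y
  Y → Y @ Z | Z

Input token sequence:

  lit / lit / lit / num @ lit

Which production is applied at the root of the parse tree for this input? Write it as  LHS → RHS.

[X [X [X [X [Y [Z [W lit]]]] / [Y [Z [W lit]]]] / [Y [Z [W lit]]]] / [Y [Y [Z [W num]]] @ [Z [W lit]]]]

X → X / Y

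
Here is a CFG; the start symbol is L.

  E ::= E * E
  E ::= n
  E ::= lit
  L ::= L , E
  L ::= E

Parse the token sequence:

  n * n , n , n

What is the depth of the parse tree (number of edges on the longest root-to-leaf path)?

[L [L [L [E [E n] * [E n]]] , [E n]] , [E n]]

5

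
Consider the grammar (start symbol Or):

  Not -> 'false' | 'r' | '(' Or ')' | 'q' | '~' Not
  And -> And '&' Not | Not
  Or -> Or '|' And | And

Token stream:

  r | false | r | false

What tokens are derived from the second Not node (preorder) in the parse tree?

false

[Or [Or [Or [Or [And [Not r]]] | [And [Not false]]] | [And [Not r]]] | [And [Not false]]]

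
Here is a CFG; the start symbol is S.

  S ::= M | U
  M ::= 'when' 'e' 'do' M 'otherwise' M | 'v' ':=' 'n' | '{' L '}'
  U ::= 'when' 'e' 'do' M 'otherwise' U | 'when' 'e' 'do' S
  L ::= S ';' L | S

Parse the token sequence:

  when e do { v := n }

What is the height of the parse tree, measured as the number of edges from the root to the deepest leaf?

7

[S [U when e do [S [M { [L [S [M v := n]]] }]]]]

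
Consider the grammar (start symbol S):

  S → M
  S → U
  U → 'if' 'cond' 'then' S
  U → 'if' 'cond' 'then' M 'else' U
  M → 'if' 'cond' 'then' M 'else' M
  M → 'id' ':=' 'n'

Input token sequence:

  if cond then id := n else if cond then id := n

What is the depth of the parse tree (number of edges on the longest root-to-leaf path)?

[S [U if cond then [M id := n] else [U if cond then [S [M id := n]]]]]

5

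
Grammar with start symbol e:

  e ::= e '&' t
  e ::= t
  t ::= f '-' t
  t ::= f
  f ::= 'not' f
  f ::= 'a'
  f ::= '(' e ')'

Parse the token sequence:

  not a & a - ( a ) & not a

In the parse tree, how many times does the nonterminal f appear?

[e [e [e [t [f not [f a]]]] & [t [f a] - [t [f ( [e [t [f a]]] )]]]] & [t [f not [f a]]]]

7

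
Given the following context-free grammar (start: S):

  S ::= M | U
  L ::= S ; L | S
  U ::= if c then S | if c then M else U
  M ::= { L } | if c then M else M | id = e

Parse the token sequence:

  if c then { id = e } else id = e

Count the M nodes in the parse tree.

[S [M if c then [M { [L [S [M id = e]]] }] else [M id = e]]]

4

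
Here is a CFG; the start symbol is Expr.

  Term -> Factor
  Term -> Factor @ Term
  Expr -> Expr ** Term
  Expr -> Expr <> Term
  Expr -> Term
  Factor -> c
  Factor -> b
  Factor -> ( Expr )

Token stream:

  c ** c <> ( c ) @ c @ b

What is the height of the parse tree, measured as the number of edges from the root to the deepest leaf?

6

[Expr [Expr [Expr [Term [Factor c]]] ** [Term [Factor c]]] <> [Term [Factor ( [Expr [Term [Factor c]]] )] @ [Term [Factor c] @ [Term [Factor b]]]]]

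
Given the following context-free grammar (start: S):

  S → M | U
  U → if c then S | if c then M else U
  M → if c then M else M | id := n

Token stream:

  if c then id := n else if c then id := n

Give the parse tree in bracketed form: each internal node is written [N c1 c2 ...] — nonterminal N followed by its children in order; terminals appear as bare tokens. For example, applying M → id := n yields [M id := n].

S
U
if c then M else U
if c then id := n else U
if c then id := n else if c then S
if c then id := n else if c then M
if c then id := n else if c then id := n

[S [U if c then [M id := n] else [U if c then [S [M id := n]]]]]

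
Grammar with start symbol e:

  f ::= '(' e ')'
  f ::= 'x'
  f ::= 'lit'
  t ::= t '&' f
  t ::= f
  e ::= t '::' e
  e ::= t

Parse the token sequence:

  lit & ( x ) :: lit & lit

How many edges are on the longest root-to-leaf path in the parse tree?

6

[e [t [t [f lit]] & [f ( [e [t [f x]]] )]] :: [e [t [t [f lit]] & [f lit]]]]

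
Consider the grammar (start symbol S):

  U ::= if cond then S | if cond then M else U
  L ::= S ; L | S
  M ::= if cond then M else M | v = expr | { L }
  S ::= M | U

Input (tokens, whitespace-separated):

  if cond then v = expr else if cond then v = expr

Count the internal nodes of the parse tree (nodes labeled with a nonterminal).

[S [U if cond then [M v = expr] else [U if cond then [S [M v = expr]]]]]

6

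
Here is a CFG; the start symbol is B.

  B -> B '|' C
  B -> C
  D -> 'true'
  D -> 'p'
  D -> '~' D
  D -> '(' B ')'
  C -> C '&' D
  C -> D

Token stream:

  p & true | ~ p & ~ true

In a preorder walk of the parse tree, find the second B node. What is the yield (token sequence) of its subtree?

p & true

[B [B [C [C [D p]] & [D true]]] | [C [C [D ~ [D p]]] & [D ~ [D true]]]]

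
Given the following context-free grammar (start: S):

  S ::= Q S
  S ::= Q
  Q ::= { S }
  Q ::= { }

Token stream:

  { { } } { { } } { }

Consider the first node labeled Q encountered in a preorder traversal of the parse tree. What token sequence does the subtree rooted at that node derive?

[S [Q { [S [Q { }]] }] [S [Q { [S [Q { }]] }] [S [Q { }]]]]

{ { } }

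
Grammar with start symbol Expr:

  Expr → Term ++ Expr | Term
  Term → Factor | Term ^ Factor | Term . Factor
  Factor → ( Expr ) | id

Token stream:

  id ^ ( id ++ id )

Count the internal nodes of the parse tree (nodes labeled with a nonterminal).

[Expr [Term [Term [Factor id]] ^ [Factor ( [Expr [Term [Factor id]] ++ [Expr [Term [Factor id]]]] )]]]

11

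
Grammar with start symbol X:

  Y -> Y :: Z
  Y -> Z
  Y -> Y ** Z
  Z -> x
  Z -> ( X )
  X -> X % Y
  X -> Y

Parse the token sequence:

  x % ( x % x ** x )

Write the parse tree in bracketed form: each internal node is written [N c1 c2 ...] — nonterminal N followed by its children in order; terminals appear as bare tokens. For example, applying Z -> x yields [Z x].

[X [X [Y [Z x]]] % [Y [Z ( [X [X [Y [Z x]]] % [Y [Y [Z x]] ** [Z x]]] )]]]

X
X % Y
Y % Y
Z % Y
x % Y
x % Z
x % ( X )
x % ( X % Y )
x % ( Y % Y )
x % ( Z % Y )
x % ( x % Y )
x % ( x % Y ** Z )
x % ( x % Z ** Z )
x % ( x % x ** Z )
x % ( x % x ** x )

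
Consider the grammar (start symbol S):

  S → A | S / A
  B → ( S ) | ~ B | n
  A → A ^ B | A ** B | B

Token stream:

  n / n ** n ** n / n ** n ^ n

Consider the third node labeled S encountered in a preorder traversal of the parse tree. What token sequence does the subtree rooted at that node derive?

[S [S [S [A [B n]]] / [A [A [A [B n]] ** [B n]] ** [B n]]] / [A [A [A [B n]] ** [B n]] ^ [B n]]]

n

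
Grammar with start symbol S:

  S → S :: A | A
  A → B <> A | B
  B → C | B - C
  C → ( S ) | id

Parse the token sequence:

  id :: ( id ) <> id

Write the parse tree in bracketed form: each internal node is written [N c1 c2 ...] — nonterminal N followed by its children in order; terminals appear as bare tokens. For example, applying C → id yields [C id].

[S [S [A [B [C id]]]] :: [A [B [C ( [S [A [B [C id]]]] )]] <> [A [B [C id]]]]]

S
S :: A
A :: A
B :: A
C :: A
id :: A
id :: B <> A
id :: C <> A
id :: ( S ) <> A
id :: ( A ) <> A
id :: ( B ) <> A
id :: ( C ) <> A
id :: ( id ) <> A
id :: ( id ) <> B
id :: ( id ) <> C
id :: ( id ) <> id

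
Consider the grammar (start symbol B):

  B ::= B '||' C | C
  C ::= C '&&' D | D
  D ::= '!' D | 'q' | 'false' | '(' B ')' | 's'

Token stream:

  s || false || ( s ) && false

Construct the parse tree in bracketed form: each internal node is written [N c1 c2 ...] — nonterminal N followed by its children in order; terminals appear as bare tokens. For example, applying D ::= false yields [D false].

[B [B [B [C [D s]]] || [C [D false]]] || [C [C [D ( [B [C [D s]]] )]] && [D false]]]

B
B || C
B || C || C
C || C || C
D || C || C
s || C || C
s || D || C
s || false || C
s || false || C && D
s || false || D && D
s || false || ( B ) && D
s || false || ( C ) && D
s || false || ( D ) && D
s || false || ( s ) && D
s || false || ( s ) && false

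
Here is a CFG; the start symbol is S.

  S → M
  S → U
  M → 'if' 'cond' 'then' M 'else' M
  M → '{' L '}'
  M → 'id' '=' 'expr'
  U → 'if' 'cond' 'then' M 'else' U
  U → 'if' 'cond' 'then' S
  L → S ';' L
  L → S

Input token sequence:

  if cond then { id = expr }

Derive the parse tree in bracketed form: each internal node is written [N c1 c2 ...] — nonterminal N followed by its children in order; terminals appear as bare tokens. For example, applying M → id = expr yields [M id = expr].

S
U
if cond then S
if cond then M
if cond then { L }
if cond then { S }
if cond then { M }
if cond then { id = expr }

[S [U if cond then [S [M { [L [S [M id = expr]]] }]]]]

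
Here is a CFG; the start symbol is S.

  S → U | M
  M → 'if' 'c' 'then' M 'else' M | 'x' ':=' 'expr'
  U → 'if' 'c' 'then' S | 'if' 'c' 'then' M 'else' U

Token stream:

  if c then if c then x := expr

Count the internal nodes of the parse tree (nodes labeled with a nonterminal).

[S [U if c then [S [U if c then [S [M x := expr]]]]]]

6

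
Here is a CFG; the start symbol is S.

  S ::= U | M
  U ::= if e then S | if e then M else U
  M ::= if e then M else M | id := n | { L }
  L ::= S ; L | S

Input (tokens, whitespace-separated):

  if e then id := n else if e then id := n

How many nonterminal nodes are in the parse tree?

[S [U if e then [M id := n] else [U if e then [S [M id := n]]]]]

6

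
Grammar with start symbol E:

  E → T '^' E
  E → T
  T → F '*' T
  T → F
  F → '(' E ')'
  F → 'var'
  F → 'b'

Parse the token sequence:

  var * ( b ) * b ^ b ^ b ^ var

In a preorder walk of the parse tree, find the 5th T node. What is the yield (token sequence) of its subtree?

[E [T [F var] * [T [F ( [E [T [F b]]] )] * [T [F b]]]] ^ [E [T [F b]] ^ [E [T [F b]] ^ [E [T [F var]]]]]]

b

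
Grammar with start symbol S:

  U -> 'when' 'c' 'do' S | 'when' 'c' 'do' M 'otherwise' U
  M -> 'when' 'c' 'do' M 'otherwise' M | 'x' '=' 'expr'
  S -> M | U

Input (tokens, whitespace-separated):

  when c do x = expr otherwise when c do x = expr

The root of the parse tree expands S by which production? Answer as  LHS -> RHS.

[S [U when c do [M x = expr] otherwise [U when c do [S [M x = expr]]]]]

S -> U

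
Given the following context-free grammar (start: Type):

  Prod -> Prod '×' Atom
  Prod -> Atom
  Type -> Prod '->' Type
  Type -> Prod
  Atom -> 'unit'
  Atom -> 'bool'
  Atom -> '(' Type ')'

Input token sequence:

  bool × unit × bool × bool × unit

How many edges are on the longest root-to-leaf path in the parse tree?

[Type [Prod [Prod [Prod [Prod [Prod [Atom bool]] × [Atom unit]] × [Atom bool]] × [Atom bool]] × [Atom unit]]]

7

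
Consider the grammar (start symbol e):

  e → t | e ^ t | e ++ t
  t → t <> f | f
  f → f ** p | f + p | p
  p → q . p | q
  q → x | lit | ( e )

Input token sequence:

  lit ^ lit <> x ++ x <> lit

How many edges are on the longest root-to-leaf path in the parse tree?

[e [e [e [t [f [p [q lit]]]]] ^ [t [t [f [p [q lit]]]] <> [f [p [q x]]]]] ++ [t [t [f [p [q x]]]] <> [f [p [q lit]]]]]

7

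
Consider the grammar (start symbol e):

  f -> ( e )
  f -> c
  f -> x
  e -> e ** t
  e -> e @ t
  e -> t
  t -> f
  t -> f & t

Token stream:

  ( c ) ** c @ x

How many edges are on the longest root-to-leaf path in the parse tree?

[e [e [e [t [f ( [e [t [f c]]] )]]] ** [t [f c]]] @ [t [f x]]]

8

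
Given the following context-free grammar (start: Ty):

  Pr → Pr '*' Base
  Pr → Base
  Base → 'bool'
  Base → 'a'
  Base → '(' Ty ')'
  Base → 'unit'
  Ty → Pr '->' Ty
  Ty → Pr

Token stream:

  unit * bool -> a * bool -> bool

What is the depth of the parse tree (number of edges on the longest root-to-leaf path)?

5

[Ty [Pr [Pr [Base unit]] * [Base bool]] -> [Ty [Pr [Pr [Base a]] * [Base bool]] -> [Ty [Pr [Base bool]]]]]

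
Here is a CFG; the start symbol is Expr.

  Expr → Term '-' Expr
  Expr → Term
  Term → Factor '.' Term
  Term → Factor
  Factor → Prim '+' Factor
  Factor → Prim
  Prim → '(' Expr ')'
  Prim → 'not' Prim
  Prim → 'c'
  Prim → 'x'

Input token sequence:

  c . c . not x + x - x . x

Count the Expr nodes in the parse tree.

[Expr [Term [Factor [Prim c]] . [Term [Factor [Prim c]] . [Term [Factor [Prim not [Prim x]] + [Factor [Prim x]]]]]] - [Expr [Term [Factor [Prim x]] . [Term [Factor [Prim x]]]]]]

2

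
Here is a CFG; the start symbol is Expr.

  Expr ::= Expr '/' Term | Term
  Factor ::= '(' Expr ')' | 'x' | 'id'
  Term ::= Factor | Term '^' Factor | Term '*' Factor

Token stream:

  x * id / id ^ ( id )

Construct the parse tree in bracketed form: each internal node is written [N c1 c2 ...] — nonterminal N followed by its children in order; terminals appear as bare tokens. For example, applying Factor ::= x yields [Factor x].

Expr
Expr / Term
Term / Term
Term * Factor / Term
Factor * Factor / Term
x * Factor / Term
x * id / Term
x * id / Term ^ Factor
x * id / Factor ^ Factor
x * id / id ^ Factor
x * id / id ^ ( Expr )
x * id / id ^ ( Term )
x * id / id ^ ( Factor )
x * id / id ^ ( id )

[Expr [Expr [Term [Term [Factor x]] * [Factor id]]] / [Term [Term [Factor id]] ^ [Factor ( [Expr [Term [Factor id]]] )]]]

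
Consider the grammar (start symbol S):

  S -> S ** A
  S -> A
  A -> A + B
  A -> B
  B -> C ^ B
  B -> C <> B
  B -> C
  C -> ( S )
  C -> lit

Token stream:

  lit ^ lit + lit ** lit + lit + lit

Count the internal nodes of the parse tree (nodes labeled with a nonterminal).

19

[S [S [A [A [B [C lit] ^ [B [C lit]]]] + [B [C lit]]]] ** [A [A [A [B [C lit]]] + [B [C lit]]] + [B [C lit]]]]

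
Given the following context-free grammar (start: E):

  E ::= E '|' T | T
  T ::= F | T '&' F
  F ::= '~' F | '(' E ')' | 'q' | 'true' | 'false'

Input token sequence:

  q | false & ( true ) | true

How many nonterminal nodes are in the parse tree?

14

[E [E [E [T [F q]]] | [T [T [F false]] & [F ( [E [T [F true]]] )]]] | [T [F true]]]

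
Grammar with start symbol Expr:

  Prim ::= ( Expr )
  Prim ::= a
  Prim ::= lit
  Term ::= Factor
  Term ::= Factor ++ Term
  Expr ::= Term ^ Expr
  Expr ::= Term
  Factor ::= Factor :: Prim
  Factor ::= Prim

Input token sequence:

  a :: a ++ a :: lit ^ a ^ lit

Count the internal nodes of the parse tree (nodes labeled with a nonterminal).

[Expr [Term [Factor [Factor [Prim a]] :: [Prim a]] ++ [Term [Factor [Factor [Prim a]] :: [Prim lit]]]] ^ [Expr [Term [Factor [Prim a]]] ^ [Expr [Term [Factor [Prim lit]]]]]]

19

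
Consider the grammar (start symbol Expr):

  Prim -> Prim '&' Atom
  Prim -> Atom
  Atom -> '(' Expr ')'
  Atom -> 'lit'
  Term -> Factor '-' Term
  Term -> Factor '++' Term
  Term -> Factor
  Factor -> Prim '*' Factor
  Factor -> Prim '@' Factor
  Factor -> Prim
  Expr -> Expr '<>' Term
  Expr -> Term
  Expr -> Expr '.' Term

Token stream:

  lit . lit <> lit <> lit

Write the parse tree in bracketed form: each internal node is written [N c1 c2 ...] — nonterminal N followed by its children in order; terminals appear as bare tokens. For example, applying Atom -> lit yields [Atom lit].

[Expr [Expr [Expr [Expr [Term [Factor [Prim [Atom lit]]]]] . [Term [Factor [Prim [Atom lit]]]]] <> [Term [Factor [Prim [Atom lit]]]]] <> [Term [Factor [Prim [Atom lit]]]]]

Expr
Expr <> Term
Expr <> Term <> Term
Expr . Term <> Term <> Term
Term . Term <> Term <> Term
Factor . Term <> Term <> Term
Prim . Term <> Term <> Term
Atom . Term <> Term <> Term
lit . Term <> Term <> Term
lit . Factor <> Term <> Term
lit . Prim <> Term <> Term
lit . Atom <> Term <> Term
lit . lit <> Term <> Term
lit . lit <> Factor <> Term
lit . lit <> Prim <> Term
lit . lit <> Atom <> Term
lit . lit <> lit <> Term
lit . lit <> lit <> Factor
lit . lit <> lit <> Prim
lit . lit <> lit <> Atom
lit . lit <> lit <> lit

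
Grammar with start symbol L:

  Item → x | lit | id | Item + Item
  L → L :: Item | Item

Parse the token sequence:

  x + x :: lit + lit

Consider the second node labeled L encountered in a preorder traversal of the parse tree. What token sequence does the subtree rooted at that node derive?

[L [L [Item [Item x] + [Item x]]] :: [Item [Item lit] + [Item lit]]]

x + x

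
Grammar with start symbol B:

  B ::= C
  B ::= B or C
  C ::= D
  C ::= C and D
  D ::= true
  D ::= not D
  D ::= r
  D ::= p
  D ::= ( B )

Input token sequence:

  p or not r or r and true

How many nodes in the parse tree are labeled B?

3

[B [B [B [C [D p]]] or [C [D not [D r]]]] or [C [C [D r]] and [D true]]]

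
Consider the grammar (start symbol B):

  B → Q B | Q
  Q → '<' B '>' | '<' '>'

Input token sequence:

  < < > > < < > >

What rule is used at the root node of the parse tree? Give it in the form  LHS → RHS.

B → Q B

[B [Q < [B [Q < >]] >] [B [Q < [B [Q < >]] >]]]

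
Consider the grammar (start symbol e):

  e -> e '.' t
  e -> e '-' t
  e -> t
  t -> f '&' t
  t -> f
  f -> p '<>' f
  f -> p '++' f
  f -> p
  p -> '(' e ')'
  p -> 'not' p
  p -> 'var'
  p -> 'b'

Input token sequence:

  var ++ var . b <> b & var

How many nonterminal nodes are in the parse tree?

[e [e [t [f [p var] ++ [f [p var]]]]] . [t [f [p b] <> [f [p b]]] & [t [f [p var]]]]]

15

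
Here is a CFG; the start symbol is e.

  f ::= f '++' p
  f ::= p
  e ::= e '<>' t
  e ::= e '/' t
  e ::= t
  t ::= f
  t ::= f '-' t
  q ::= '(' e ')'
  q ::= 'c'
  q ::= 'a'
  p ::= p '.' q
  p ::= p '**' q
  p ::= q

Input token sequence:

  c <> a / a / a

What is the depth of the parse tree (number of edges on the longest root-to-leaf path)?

8

[e [e [e [e [t [f [p [q c]]]]] <> [t [f [p [q a]]]]] / [t [f [p [q a]]]]] / [t [f [p [q a]]]]]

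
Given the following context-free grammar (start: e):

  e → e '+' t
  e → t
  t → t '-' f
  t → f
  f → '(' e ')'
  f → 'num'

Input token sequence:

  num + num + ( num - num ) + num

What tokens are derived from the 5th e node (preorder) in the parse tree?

num - num

[e [e [e [e [t [f num]]] + [t [f num]]] + [t [f ( [e [t [t [f num]] - [f num]]] )]]] + [t [f num]]]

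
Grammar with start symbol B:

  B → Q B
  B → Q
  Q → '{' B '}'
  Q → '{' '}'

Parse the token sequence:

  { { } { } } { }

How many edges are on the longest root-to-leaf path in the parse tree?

[B [Q { [B [Q { }] [B [Q { }]]] }] [B [Q { }]]]

5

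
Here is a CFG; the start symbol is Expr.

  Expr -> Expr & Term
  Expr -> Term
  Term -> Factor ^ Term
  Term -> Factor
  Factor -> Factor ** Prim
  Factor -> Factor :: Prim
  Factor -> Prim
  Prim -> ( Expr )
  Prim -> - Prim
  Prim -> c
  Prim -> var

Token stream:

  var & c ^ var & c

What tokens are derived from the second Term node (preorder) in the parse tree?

c ^ var

[Expr [Expr [Expr [Term [Factor [Prim var]]]] & [Term [Factor [Prim c]] ^ [Term [Factor [Prim var]]]]] & [Term [Factor [Prim c]]]]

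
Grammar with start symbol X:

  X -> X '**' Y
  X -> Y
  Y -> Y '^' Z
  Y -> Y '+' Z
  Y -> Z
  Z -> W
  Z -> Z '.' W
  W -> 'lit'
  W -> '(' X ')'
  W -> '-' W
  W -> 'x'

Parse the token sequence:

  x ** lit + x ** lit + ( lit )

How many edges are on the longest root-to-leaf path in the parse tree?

8

[X [X [X [Y [Z [W x]]]] ** [Y [Y [Z [W lit]]] + [Z [W x]]]] ** [Y [Y [Z [W lit]]] + [Z [W ( [X [Y [Z [W lit]]]] )]]]]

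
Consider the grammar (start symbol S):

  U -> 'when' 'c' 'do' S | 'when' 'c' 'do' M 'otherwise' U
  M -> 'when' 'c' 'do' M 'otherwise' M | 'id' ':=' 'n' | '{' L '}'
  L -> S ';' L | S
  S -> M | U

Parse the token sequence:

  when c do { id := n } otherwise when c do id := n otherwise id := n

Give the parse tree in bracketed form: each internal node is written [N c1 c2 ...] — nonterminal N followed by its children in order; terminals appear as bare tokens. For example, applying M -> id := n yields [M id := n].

S
M
when c do M otherwise M
when c do { L } otherwise M
when c do { S } otherwise M
when c do { M } otherwise M
when c do { id := n } otherwise M
when c do { id := n } otherwise when c do M otherwise M
when c do { id := n } otherwise when c do id := n otherwise M
when c do { id := n } otherwise when c do id := n otherwise id := n

[S [M when c do [M { [L [S [M id := n]]] }] otherwise [M when c do [M id := n] otherwise [M id := n]]]]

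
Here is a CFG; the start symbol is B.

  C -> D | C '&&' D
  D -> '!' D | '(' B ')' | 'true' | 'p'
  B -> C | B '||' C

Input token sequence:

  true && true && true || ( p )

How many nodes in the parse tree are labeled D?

[B [B [C [C [C [D true]] && [D true]] && [D true]]] || [C [D ( [B [C [D p]]] )]]]

5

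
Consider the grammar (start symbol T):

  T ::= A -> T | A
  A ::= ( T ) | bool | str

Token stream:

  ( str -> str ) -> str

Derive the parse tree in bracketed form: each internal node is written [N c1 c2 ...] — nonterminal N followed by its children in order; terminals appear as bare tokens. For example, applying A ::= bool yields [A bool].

T
A -> T
( T ) -> T
( A -> T ) -> T
( str -> T ) -> T
( str -> A ) -> T
( str -> str ) -> T
( str -> str ) -> A
( str -> str ) -> str

[T [A ( [T [A str] -> [T [A str]]] )] -> [T [A str]]]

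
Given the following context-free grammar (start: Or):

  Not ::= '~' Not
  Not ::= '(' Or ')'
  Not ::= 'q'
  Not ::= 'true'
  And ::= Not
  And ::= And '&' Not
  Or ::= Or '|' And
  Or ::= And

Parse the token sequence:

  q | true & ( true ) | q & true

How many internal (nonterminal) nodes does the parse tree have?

16

[Or [Or [Or [And [Not q]]] | [And [And [Not true]] & [Not ( [Or [And [Not true]]] )]]] | [And [And [Not q]] & [Not true]]]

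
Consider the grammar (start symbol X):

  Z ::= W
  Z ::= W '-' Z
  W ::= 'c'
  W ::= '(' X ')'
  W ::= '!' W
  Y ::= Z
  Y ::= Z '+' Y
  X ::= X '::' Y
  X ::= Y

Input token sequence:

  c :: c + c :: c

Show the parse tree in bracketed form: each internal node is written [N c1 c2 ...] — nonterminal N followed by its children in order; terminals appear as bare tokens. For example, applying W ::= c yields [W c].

[X [X [X [Y [Z [W c]]]] :: [Y [Z [W c]] + [Y [Z [W c]]]]] :: [Y [Z [W c]]]]

X
X :: Y
X :: Y :: Y
Y :: Y :: Y
Z :: Y :: Y
W :: Y :: Y
c :: Y :: Y
c :: Z + Y :: Y
c :: W + Y :: Y
c :: c + Y :: Y
c :: c + Z :: Y
c :: c + W :: Y
c :: c + c :: Y
c :: c + c :: Z
c :: c + c :: W
c :: c + c :: c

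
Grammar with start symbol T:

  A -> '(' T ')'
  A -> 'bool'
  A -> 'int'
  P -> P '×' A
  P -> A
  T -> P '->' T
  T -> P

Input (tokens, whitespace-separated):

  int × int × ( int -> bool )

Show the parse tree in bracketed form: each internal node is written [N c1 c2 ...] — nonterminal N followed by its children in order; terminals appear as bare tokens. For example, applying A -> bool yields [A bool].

T
P
P × A
P × A × A
A × A × A
int × A × A
int × int × A
int × int × ( T )
int × int × ( P -> T )
int × int × ( A -> T )
int × int × ( int -> T )
int × int × ( int -> P )
int × int × ( int -> A )
int × int × ( int -> bool )

[T [P [P [P [A int]] × [A int]] × [A ( [T [P [A int]] -> [T [P [A bool]]]] )]]]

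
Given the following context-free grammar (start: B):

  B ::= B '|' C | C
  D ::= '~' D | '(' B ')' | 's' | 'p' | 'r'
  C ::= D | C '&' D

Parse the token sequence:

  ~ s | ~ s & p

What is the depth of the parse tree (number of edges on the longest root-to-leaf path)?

[B [B [C [D ~ [D s]]]] | [C [C [D ~ [D s]]] & [D p]]]

5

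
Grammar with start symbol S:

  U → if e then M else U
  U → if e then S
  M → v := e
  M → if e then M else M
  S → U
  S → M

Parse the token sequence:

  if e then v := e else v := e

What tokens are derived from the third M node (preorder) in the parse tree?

v := e

[S [M if e then [M v := e] else [M v := e]]]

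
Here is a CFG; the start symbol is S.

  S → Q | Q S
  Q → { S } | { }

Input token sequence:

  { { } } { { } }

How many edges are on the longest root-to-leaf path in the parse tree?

5

[S [Q { [S [Q { }]] }] [S [Q { [S [Q { }]] }]]]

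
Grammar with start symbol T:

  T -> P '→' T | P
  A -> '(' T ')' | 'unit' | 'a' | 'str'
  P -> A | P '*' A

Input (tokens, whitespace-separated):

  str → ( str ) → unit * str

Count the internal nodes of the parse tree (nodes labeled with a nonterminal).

14

[T [P [A str]] → [T [P [A ( [T [P [A str]]] )]] → [T [P [P [A unit]] * [A str]]]]]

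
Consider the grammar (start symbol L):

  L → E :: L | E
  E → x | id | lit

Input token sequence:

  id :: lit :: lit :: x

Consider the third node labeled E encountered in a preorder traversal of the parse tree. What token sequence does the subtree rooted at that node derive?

lit

[L [E id] :: [L [E lit] :: [L [E lit] :: [L [E x]]]]]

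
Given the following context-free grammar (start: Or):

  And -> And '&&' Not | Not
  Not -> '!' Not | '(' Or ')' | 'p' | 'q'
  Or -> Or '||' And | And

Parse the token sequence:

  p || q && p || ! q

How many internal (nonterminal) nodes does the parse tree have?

[Or [Or [Or [And [Not p]]] || [And [And [Not q]] && [Not p]]] || [And [Not ! [Not q]]]]

12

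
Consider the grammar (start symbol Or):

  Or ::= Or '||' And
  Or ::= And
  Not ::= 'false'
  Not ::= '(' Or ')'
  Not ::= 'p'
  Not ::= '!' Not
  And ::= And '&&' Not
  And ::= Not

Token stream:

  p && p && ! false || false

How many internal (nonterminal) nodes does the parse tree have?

11

[Or [Or [And [And [And [Not p]] && [Not p]] && [Not ! [Not false]]]] || [And [Not false]]]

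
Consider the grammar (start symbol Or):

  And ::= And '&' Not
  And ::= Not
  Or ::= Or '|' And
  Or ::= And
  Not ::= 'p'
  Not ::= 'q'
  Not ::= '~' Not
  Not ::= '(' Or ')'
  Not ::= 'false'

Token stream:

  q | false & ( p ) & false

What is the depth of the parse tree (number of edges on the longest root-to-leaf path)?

7

[Or [Or [And [Not q]]] | [And [And [And [Not false]] & [Not ( [Or [And [Not p]]] )]] & [Not false]]]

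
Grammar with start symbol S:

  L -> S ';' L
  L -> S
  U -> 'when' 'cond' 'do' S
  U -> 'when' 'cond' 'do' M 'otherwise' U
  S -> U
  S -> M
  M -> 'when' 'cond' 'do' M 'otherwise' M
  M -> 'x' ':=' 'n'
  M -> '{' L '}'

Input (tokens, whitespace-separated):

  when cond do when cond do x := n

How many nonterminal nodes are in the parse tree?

6

[S [U when cond do [S [U when cond do [S [M x := n]]]]]]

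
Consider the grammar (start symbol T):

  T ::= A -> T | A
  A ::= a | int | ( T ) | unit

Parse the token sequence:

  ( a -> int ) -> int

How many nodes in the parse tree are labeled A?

[T [A ( [T [A a] -> [T [A int]]] )] -> [T [A int]]]

4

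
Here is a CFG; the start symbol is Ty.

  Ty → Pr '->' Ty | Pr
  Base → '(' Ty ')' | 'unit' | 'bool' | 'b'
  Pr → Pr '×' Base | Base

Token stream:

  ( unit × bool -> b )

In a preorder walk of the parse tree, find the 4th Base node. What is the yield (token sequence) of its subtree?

b

[Ty [Pr [Base ( [Ty [Pr [Pr [Base unit]] × [Base bool]] -> [Ty [Pr [Base b]]]] )]]]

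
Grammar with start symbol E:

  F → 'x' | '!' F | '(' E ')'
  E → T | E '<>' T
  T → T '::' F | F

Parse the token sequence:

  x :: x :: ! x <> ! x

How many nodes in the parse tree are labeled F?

6

[E [E [T [T [T [F x]] :: [F x]] :: [F ! [F x]]]] <> [T [F ! [F x]]]]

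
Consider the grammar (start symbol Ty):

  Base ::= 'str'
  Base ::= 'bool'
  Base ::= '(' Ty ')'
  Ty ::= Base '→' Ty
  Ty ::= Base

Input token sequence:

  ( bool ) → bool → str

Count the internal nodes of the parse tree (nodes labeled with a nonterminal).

[Ty [Base ( [Ty [Base bool]] )] → [Ty [Base bool] → [Ty [Base str]]]]

8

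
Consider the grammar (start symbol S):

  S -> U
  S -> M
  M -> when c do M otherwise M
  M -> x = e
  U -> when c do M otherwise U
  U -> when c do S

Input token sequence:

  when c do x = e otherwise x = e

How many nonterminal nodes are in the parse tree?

4

[S [M when c do [M x = e] otherwise [M x = e]]]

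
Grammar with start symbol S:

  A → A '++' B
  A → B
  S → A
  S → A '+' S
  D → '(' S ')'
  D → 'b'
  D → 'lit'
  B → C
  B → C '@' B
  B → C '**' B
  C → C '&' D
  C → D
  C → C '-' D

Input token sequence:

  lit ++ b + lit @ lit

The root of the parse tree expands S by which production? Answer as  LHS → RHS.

[S [A [A [B [C [D lit]]]] ++ [B [C [D b]]]] + [S [A [B [C [D lit]] @ [B [C [D lit]]]]]]]

S → A '+' S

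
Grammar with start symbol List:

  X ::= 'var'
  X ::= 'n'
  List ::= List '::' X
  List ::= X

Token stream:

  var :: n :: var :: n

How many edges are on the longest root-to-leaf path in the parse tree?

[List [List [List [List [X var]] :: [X n]] :: [X var]] :: [X n]]

5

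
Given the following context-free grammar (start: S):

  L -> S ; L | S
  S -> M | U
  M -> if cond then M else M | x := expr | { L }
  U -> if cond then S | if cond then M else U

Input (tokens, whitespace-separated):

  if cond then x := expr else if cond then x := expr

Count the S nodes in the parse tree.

[S [U if cond then [M x := expr] else [U if cond then [S [M x := expr]]]]]

2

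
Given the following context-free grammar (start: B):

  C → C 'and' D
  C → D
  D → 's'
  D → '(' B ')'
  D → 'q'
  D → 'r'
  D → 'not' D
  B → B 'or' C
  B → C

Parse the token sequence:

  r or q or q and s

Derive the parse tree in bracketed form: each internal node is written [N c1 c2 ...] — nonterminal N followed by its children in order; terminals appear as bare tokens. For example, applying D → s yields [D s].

B
B or C
B or C or C
C or C or C
D or C or C
r or C or C
r or D or C
r or q or C
r or q or C and D
r or q or D and D
r or q or q and D
r or q or q and s

[B [B [B [C [D r]]] or [C [D q]]] or [C [C [D q]] and [D s]]]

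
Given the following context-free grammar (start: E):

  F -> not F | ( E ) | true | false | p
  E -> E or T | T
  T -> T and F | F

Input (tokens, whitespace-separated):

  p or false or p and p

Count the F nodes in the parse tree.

4

[E [E [E [T [F p]]] or [T [F false]]] or [T [T [F p]] and [F p]]]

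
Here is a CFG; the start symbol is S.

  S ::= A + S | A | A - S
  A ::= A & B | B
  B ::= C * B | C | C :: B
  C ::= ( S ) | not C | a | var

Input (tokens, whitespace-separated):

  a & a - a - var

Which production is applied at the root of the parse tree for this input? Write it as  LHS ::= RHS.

[S [A [A [B [C a]]] & [B [C a]]] - [S [A [B [C a]]] - [S [A [B [C var]]]]]]

S ::= A - S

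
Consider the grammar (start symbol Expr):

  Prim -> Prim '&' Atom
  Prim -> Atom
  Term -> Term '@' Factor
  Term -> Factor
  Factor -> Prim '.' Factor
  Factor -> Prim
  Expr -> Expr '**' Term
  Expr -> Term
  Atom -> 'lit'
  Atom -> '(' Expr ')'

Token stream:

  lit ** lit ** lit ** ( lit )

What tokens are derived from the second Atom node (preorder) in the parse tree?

lit

[Expr [Expr [Expr [Expr [Term [Factor [Prim [Atom lit]]]]] ** [Term [Factor [Prim [Atom lit]]]]] ** [Term [Factor [Prim [Atom lit]]]]] ** [Term [Factor [Prim [Atom ( [Expr [Term [Factor [Prim [Atom lit]]]]] )]]]]]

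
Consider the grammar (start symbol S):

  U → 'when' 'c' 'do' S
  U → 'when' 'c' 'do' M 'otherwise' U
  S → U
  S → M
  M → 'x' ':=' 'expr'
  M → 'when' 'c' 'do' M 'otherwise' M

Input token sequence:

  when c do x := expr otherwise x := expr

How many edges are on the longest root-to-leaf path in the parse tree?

3

[S [M when c do [M x := expr] otherwise [M x := expr]]]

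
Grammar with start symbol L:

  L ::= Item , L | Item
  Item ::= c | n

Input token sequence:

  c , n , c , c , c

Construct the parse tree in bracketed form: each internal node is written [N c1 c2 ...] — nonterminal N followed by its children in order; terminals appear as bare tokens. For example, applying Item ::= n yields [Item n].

[L [Item c] , [L [Item n] , [L [Item c] , [L [Item c] , [L [Item c]]]]]]

L
Item , L
c , L
c , Item , L
c , n , L
c , n , Item , L
c , n , c , L
c , n , c , Item , L
c , n , c , c , L
c , n , c , c , Item
c , n , c , c , c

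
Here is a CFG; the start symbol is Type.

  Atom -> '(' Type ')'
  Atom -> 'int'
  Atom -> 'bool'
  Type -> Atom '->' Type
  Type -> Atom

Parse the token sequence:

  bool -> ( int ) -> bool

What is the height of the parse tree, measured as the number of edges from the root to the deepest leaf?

[Type [Atom bool] -> [Type [Atom ( [Type [Atom int]] )] -> [Type [Atom bool]]]]

5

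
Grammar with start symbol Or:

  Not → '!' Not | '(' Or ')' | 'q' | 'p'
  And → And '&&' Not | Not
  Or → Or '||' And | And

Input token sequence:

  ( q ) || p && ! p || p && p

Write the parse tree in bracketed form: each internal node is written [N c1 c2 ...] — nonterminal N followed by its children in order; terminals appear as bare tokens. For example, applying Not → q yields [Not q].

[Or [Or [Or [And [Not ( [Or [And [Not q]]] )]]] || [And [And [Not p]] && [Not ! [Not p]]]] || [And [And [Not p]] && [Not p]]]

Or
Or || And
Or || And || And
And || And || And
Not || And || And
( Or ) || And || And
( And ) || And || And
( Not ) || And || And
( q ) || And || And
( q ) || And && Not || And
( q ) || Not && Not || And
( q ) || p && Not || And
( q ) || p && ! Not || And
( q ) || p && ! p || And
( q ) || p && ! p || And && Not
( q ) || p && ! p || Not && Not
( q ) || p && ! p || p && Not
( q ) || p && ! p || p && p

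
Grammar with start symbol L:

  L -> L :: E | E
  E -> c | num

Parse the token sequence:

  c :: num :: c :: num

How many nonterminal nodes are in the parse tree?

[L [L [L [L [E c]] :: [E num]] :: [E c]] :: [E num]]

8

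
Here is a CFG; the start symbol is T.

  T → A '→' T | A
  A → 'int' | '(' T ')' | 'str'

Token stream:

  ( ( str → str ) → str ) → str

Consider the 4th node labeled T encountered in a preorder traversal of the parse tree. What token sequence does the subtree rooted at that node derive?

str

[T [A ( [T [A ( [T [A str] → [T [A str]]] )] → [T [A str]]] )] → [T [A str]]]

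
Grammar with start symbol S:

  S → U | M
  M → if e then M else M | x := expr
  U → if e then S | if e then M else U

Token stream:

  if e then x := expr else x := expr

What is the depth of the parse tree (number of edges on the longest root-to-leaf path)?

[S [M if e then [M x := expr] else [M x := expr]]]

3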